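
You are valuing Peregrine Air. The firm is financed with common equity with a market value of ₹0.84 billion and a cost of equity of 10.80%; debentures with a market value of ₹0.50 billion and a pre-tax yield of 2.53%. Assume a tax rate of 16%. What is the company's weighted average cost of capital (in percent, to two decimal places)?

7.56%

Total capital V = 0.84 + 0.5 = 1.34.
Equity: weight = 0.84/1.34 = 0.6269; cost = 10.8%.
Debentures: weight = 0.5/1.34 = 0.3731; after-tax cost = 2.53% × (1 − 16%) = 2.1252%.
WACC = 0.6269 × 10.8000% + 0.3731 × 2.1252% = 7.5631%.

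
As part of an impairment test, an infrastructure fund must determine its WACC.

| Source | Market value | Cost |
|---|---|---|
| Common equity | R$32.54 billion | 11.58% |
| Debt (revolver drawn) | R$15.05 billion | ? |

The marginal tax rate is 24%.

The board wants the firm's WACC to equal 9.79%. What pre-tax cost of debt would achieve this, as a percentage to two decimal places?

Total capital V = 32.54 + 15.05 = 47.59.
Equity weight = 32.54/47.59 = 0.6838.
Revolver drawn weight = 15.05/47.59 = 0.3162.
Equity contribution = 0.6838 × 11.58% = 7.9179%.
Remaining for debt = 9.79% − 7.9179% = 1.8721%.
Rd × (1 − 24%) × 0.3162 = 1.8721%  ⇒  Rd = 7.7892%.

7.79%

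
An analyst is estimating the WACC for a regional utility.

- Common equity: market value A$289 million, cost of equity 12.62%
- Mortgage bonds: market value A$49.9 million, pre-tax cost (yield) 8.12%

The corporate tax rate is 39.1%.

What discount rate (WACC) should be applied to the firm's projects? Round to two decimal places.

Total capital V = 289 + 49.9 = 338.9.
Equity: weight = 289/338.9 = 0.8528; cost = 12.62%.
Mortgage bonds: weight = 49.9/338.9 = 0.1472; after-tax cost = 8.12% × (1 − 39.1%) = 4.9451%.
WACC = 0.8528 × 12.6200% + 0.1472 × 4.9451% = 11.4899%.

11.49%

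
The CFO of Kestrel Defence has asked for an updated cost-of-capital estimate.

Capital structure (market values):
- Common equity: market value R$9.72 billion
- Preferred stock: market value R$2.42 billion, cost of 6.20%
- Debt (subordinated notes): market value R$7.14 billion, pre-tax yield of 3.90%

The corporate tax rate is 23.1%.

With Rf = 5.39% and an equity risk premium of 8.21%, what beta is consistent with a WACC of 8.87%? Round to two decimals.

1.03

Total capital V = 9.72 + 2.42 + 7.14 = 19.28.
Equity weight = 9.72/19.28 = 0.5041.
Preferred weight = 2.42/19.28 = 0.1255.
Subordinated notes weight = 7.14/19.28 = 0.3703.
Debt contribution = 0.3703 × 3.9% × (1 − 23.1%) = 1.1107%.
Preferred contribution = 0.1255 × 6.2% = 0.7782%.
Required equity contribution = 8.87% − 1.8889% = 6.9811%  ⇒  Re = 13.8473%.
CAPM: 13.8473% = 5.39% + β × 8.21%  ⇒  β = 1.0301.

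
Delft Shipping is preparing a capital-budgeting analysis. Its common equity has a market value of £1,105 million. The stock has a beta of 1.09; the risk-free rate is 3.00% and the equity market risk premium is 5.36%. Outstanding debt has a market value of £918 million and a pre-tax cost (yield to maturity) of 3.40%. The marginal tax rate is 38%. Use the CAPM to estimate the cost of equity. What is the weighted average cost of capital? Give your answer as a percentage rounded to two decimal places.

Cost of equity via CAPM: Re = 3.0% + 1.09 × 5.36% = 8.8424%.
Total capital V = 1105 + 918 = 2023.
Equity: weight = 1105/2023 = 0.5462; cost = 8.8424%.
Debt: weight = 918/2023 = 0.4538; after-tax cost = 3.4% × (1 − 38%) = 2.1080%.
WACC = 0.5462 × 8.8424% + 0.4538 × 2.1080% = 5.7865%.

5.79%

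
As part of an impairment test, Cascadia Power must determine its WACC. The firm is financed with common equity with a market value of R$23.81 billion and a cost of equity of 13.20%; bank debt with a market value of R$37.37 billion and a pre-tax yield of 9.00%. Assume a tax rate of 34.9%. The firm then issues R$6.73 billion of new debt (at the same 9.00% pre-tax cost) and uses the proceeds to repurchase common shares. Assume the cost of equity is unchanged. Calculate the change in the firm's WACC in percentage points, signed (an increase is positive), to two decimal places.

-0.81 pp

Current WACC:
Total capital V = 23.81 + 37.37 = 61.18.
Equity: weight = 23.81/61.18 = 0.3892; cost = 13.2%.
Bank debt: weight = 37.37/61.18 = 0.6108; after-tax cost = 9% × (1 − 34.9%) = 5.8590%.
WACC = 0.3892 × 13.2000% + 0.6108 × 5.8590% = 8.7160%.
After the change:
Total capital V = 17.08 + 44.1 = 61.18.
Equity: weight = 17.08/61.18 = 0.2792; cost = 13.2%.
Bank debt: weight = 44.1/61.18 = 0.7208; after-tax cost = 9% × (1 − 34.9%) = 5.8590%.
WACC = 0.2792 × 13.2000% + 0.7208 × 5.8590% = 7.9084%.
Change in WACC = 7.9084% − 8.7160% = -0.8075 pp.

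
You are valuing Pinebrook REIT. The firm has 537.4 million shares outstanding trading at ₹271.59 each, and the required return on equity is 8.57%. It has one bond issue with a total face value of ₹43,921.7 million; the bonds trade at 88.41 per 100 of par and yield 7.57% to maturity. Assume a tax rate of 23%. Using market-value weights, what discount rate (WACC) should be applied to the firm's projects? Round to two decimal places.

7.99%

Market value of equity E = 271.59 × 537.4m = 145952.466m. Market value of debt D = 43921.7m × 88.41/100 = 38831.17497m.
Total capital V = 145952.466 + 38831.17497 = 184783.64097.
Equity: weight = 145952.466/184783.64097 = 0.7899; cost = 8.57%.
Bonds outstanding: weight = 38831.17497/184783.64097 = 0.2101; after-tax cost = 7.57% × (1 − 23%) = 5.8289%.
WACC = 0.7899 × 8.5700% + 0.2101 × 5.8289% = 7.9940%.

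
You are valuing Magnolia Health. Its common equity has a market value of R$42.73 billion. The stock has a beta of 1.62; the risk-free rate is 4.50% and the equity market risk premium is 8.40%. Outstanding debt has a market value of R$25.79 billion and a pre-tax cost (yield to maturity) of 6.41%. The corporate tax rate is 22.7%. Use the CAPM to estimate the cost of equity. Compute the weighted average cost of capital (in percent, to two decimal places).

Cost of equity via CAPM: Re = 4.5% + 1.62 × 8.4% = 18.1080%.
Total capital V = 42.73 + 25.79 = 68.52.
Equity: weight = 42.73/68.52 = 0.6236; cost = 18.108%.
Debt: weight = 25.79/68.52 = 0.3764; after-tax cost = 6.41% × (1 − 22.7%) = 4.9549%.
WACC = 0.6236 × 18.1080% + 0.3764 × 4.9549% = 13.1574%.

13.16%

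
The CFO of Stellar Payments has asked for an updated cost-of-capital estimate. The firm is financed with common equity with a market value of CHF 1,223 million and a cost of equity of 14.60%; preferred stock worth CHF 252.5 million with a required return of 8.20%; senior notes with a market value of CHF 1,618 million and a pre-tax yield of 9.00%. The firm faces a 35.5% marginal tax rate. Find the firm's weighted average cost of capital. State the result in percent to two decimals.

9.48%

Total capital V = 1223 + 252.5 + 1618 = 3093.5.
Equity: weight = 1223/3093.5 = 0.3953; cost = 14.6%.
Preferred: weight = 252.5/3093.5 = 0.0816; cost = 8.2%.
Senior notes: weight = 1618/3093.5 = 0.5230; after-tax cost = 9% × (1 − 35.5%) = 5.8050%.
WACC = 0.3953 × 14.6000% + 0.0816 × 8.2000% + 0.5230 × 5.8050% = 9.4775%.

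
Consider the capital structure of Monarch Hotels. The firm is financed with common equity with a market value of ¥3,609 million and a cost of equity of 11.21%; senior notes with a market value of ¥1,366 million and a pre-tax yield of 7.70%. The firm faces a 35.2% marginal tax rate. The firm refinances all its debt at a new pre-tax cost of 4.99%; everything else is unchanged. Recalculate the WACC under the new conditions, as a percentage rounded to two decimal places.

9.02%

After the change:
Total capital V = 3609 + 1366 = 4975.
Equity: weight = 3609/4975 = 0.7254; cost = 11.21%.
Senior notes: weight = 1366/4975 = 0.2746; after-tax cost = 4.99% × (1 − 35.2%) = 3.2335%.
WACC = 0.7254 × 11.2100% + 0.2746 × 3.2335% = 9.0199%.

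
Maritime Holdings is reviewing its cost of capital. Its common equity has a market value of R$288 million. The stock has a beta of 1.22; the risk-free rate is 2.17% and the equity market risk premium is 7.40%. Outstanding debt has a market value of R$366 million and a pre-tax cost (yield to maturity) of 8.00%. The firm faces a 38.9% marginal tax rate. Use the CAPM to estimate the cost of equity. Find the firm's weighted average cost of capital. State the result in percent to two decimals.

Cost of equity via CAPM: Re = 2.17% + 1.22 × 7.4% = 11.1980%.
Total capital V = 288 + 366 = 654.
Equity: weight = 288/654 = 0.4404; cost = 11.198%.
Debt: weight = 366/654 = 0.5596; after-tax cost = 8% × (1 − 38.9%) = 4.8880%.
WACC = 0.4404 × 11.1980% + 0.5596 × 4.8880% = 7.6667%.

7.67%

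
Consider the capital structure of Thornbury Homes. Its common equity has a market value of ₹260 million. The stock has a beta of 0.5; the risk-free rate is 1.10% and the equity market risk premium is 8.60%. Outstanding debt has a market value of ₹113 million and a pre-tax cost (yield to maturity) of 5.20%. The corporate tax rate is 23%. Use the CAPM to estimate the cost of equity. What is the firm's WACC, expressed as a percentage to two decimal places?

4.98%

Cost of equity via CAPM: Re = 1.1% + 0.5 × 8.6% = 5.4000%.
Total capital V = 260 + 113 = 373.
Equity: weight = 260/373 = 0.6971; cost = 5.4%.
Debt: weight = 113/373 = 0.3029; after-tax cost = 5.2% × (1 − 23%) = 4.0040%.
WACC = 0.6971 × 5.4000% + 0.3029 × 4.0040% = 4.9771%.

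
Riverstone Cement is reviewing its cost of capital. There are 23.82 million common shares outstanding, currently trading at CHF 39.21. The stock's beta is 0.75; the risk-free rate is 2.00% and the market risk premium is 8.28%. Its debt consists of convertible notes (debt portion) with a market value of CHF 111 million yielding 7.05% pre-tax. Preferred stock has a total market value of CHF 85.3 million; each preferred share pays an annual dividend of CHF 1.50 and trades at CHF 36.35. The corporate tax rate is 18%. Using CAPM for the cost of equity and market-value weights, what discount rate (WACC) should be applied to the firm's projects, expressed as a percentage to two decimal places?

Cost of equity via CAPM: Re = 2.0% + 0.75 × 8.28% = 8.2100%.
Cost of preferred: Rp = 1.5 / 36.35 = 4.1265%.
Market value of equity E = 39.21 × 23.82m = 933.9822m.
Total capital V = 933.9822 + 85.3 + 111 = 1130.2822.
Equity: weight = 933.9822/1130.2822 = 0.8263; cost = 8.21%.
Preferred: weight = 85.3/1130.2822 = 0.0755; cost = 4.1265%.
Convertible notes (debt portion): weight = 111/1130.2822 = 0.0982; after-tax cost = 7.05% × (1 − 18%) = 5.7810%.
WACC = 0.8263 × 8.2100% + 0.0755 × 4.1265% + 0.0982 × 5.7810% = 7.6633%.

7.66%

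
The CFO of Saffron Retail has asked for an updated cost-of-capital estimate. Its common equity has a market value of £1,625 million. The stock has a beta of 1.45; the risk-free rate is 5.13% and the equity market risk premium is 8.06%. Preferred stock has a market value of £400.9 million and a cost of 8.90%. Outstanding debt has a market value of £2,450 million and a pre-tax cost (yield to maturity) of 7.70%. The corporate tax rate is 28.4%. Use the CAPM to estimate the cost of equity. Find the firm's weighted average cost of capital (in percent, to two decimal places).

Cost of equity via CAPM: Re = 5.13% + 1.45 × 8.06% = 16.8170%.
Total capital V = 1625 + 400.9 + 2450 = 4475.9.
Equity: weight = 1625/4475.9 = 0.3631; cost = 16.817%.
Preferred: weight = 400.9/4475.9 = 0.0896; cost = 8.9%.
Debt: weight = 2450/4475.9 = 0.5474; after-tax cost = 7.7% × (1 − 28.4%) = 5.5132%.
WACC = 0.3631 × 16.8170% + 0.0896 × 8.9000% + 0.5474 × 5.5132% = 9.9205%.

9.92%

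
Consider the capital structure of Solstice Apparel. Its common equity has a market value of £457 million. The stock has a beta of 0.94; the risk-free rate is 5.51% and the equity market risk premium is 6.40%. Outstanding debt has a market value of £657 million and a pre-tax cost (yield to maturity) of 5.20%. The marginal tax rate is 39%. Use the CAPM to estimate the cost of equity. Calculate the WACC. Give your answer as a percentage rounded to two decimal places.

6.60%

Cost of equity via CAPM: Re = 5.51% + 0.94 × 6.4% = 11.5260%.
Total capital V = 457 + 657 = 1114.
Equity: weight = 457/1114 = 0.4102; cost = 11.526%.
Debt: weight = 657/1114 = 0.5898; after-tax cost = 5.2% × (1 − 39%) = 3.1720%.
WACC = 0.4102 × 11.5260% + 0.5898 × 3.1720% = 6.5991%.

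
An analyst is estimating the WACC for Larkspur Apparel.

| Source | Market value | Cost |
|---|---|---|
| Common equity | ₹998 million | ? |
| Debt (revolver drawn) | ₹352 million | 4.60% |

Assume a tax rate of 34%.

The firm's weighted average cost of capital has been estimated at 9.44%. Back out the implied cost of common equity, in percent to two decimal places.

11.70%

Total capital V = 998 + 352 = 1350.
Equity weight = 998/1350 = 0.7393.
Revolver drawn weight = 352/1350 = 0.2607.
Debt contribution = 0.2607 × 4.6% × (1 − 34%) = 0.7916%.
Required equity contribution = 9.44% − 0.7916% = 8.6484%.
Re = 8.6484% / 0.7393 = 11.6987%.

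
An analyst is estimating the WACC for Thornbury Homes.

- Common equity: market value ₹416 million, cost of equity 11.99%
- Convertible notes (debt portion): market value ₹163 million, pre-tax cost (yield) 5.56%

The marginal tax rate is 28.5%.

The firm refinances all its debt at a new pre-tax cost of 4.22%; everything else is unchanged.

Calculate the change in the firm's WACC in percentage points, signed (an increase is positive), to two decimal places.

-0.27 pp

Current WACC:
Total capital V = 416 + 163 = 579.
Equity: weight = 416/579 = 0.7185; cost = 11.99%.
Convertible notes (debt portion): weight = 163/579 = 0.2815; after-tax cost = 5.56% × (1 − 28.5%) = 3.9754%.
WACC = 0.7185 × 11.9900% + 0.2815 × 3.9754% = 9.7337%.
After the change:
Total capital V = 416 + 163 = 579.
Equity: weight = 416/579 = 0.7185; cost = 11.99%.
Convertible notes (debt portion): weight = 163/579 = 0.2815; after-tax cost = 4.22% × (1 − 28.5%) = 3.0173%.
WACC = 0.7185 × 11.9900% + 0.2815 × 3.0173% = 9.4640%.
Change in WACC = 9.4640% − 9.7337% = -0.2697 pp.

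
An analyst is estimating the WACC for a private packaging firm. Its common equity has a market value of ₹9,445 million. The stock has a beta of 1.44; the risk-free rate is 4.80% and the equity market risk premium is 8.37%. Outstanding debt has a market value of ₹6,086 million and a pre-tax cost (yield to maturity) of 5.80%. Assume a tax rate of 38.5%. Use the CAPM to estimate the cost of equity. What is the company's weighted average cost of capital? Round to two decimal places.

Cost of equity via CAPM: Re = 4.8% + 1.44 × 8.37% = 16.8528%.
Total capital V = 9445 + 6086 = 15531.
Equity: weight = 9445/15531 = 0.6081; cost = 16.8528%.
Debt: weight = 6086/15531 = 0.3919; after-tax cost = 5.8% × (1 − 38.5%) = 3.5670%.
WACC = 0.6081 × 16.8528% + 0.3919 × 3.5670% = 11.6466%.

11.65%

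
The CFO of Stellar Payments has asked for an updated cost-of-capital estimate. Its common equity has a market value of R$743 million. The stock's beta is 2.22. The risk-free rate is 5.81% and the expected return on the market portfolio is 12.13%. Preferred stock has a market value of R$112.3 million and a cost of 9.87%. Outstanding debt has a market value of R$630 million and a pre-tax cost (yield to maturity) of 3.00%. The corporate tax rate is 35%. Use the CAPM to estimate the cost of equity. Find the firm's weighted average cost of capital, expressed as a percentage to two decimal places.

Market risk premium = 12.13% − 5.81% = 6.32%.
Cost of equity via CAPM: Re = 5.81% + 2.22 × 6.32% = 19.8404%.
Total capital V = 743 + 112.3 + 630 = 1485.3.
Equity: weight = 743/1485.3 = 0.5002; cost = 19.8404%.
Preferred: weight = 112.3/1485.3 = 0.0756; cost = 9.87%.
Debt: weight = 630/1485.3 = 0.4242; after-tax cost = 3% × (1 − 35%) = 1.9500%.
WACC = 0.5002 × 19.8404% + 0.0756 × 9.8700% + 0.4242 × 1.9500% = 11.4982%.

11.50%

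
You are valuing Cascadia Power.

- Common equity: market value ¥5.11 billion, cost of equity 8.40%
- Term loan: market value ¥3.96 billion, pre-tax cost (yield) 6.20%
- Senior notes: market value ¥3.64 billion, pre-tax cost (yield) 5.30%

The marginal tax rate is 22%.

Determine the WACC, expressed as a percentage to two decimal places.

Total capital V = 5.11 + 3.96 + 3.64 = 12.71.
Equity: weight = 5.11/12.71 = 0.4020; cost = 8.4%.
Term loan: weight = 3.96/12.71 = 0.3116; after-tax cost = 6.2% × (1 − 22%) = 4.8360%.
Senior notes: weight = 3.64/12.71 = 0.2864; after-tax cost = 5.3% × (1 − 22%) = 4.1340%.
WACC = 0.4020 × 8.4000% + 0.3116 × 4.8360% + 0.2864 × 4.1340% = 6.0678%.

6.07%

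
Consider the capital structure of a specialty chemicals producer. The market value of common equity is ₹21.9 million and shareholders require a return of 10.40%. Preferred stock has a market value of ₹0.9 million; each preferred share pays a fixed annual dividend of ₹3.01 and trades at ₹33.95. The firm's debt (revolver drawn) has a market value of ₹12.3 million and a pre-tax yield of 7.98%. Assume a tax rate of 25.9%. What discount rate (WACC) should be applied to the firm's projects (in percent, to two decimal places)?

Cost of preferred: Rp = 3.01 / 33.95 = 8.8660%.
Total capital V = 21.9 + 0.9 + 12.3 = 35.1.
Equity: weight = 21.9/35.1 = 0.6239; cost = 10.4%.
Preferred: weight = 0.9/35.1 = 0.0256; cost = 8.866%.
Revolver drawn: weight = 12.3/35.1 = 0.3504; after-tax cost = 7.98% × (1 − 25.9%) = 5.9132%.
WACC = 0.6239 × 10.4000% + 0.0256 × 8.8660% + 0.3504 × 5.9132% = 8.7884%.

8.79%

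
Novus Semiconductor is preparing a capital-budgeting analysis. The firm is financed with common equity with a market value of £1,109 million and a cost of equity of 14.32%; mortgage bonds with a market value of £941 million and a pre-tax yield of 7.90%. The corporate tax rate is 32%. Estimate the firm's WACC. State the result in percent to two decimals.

10.21%

Total capital V = 1109 + 941 = 2050.
Equity: weight = 1109/2050 = 0.5410; cost = 14.32%.
Mortgage bonds: weight = 941/2050 = 0.4590; after-tax cost = 7.9% × (1 − 32%) = 5.3720%.
WACC = 0.5410 × 14.3200% + 0.4590 × 5.3720% = 10.2126%.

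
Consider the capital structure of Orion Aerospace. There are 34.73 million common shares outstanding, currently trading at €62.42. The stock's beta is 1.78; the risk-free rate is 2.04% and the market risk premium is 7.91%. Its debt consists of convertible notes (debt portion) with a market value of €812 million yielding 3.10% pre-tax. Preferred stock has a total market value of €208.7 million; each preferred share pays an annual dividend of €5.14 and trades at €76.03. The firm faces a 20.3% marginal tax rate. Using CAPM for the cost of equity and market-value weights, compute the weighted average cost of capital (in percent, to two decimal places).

Cost of equity via CAPM: Re = 2.04% + 1.78 × 7.91% = 16.1198%.
Cost of preferred: Rp = 5.14 / 76.03 = 6.7605%.
Market value of equity E = 62.42 × 34.73m = 2167.8466m.
Total capital V = 2167.8466 + 208.7 + 812 = 3188.5466.
Equity: weight = 2167.8466/3188.5466 = 0.6799; cost = 16.1198%.
Preferred: weight = 208.7/3188.5466 = 0.0655; cost = 6.7605%.
Convertible notes (debt portion): weight = 812/3188.5466 = 0.2547; after-tax cost = 3.1% × (1 − 20.3%) = 2.4707%.
WACC = 0.6799 × 16.1198% + 0.0655 × 6.7605% + 0.2547 × 2.4707% = 12.0313%.

12.03%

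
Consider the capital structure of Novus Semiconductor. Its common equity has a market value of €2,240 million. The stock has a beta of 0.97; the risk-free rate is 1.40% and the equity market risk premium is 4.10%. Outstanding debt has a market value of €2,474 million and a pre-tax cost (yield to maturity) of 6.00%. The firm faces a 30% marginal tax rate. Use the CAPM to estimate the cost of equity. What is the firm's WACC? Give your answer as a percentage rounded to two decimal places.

Cost of equity via CAPM: Re = 1.4% + 0.97 × 4.1% = 5.3770%.
Total capital V = 2240 + 2474 = 4714.
Equity: weight = 2240/4714 = 0.4752; cost = 5.377%.
Debt: weight = 2474/4714 = 0.5248; after-tax cost = 6% × (1 − 30%) = 4.2000%.
WACC = 0.4752 × 5.3770% + 0.5248 × 4.2000% = 4.7593%.

4.76%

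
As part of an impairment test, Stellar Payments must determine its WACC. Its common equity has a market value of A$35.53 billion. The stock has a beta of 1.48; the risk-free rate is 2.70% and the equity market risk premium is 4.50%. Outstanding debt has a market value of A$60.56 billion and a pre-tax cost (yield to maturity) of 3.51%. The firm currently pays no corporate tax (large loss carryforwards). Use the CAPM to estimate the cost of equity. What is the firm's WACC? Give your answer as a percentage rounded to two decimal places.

5.67%

Cost of equity via CAPM: Re = 2.7% + 1.48 × 4.5% = 9.3600%.
Total capital V = 35.53 + 60.56 = 96.09.
Equity: weight = 35.53/96.09 = 0.3698; cost = 9.36%.
Debt: weight = 60.56/96.09 = 0.6302; after-tax cost = 3.51% × (1 − 0%) = 3.5100%.
WACC = 0.3698 × 9.3600% + 0.6302 × 3.5100% = 5.6731%.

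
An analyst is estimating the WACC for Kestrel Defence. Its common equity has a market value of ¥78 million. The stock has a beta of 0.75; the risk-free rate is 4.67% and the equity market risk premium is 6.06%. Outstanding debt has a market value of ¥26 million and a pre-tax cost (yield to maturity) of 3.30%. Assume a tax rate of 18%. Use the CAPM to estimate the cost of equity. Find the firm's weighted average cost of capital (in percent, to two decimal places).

7.59%

Cost of equity via CAPM: Re = 4.67% + 0.75 × 6.06% = 9.2150%.
Total capital V = 78 + 26 = 104.
Equity: weight = 78/104 = 0.7500; cost = 9.215%.
Debt: weight = 26/104 = 0.2500; after-tax cost = 3.3% × (1 − 18%) = 2.7060%.
WACC = 0.7500 × 9.2150% + 0.2500 × 2.7060% = 7.5877%.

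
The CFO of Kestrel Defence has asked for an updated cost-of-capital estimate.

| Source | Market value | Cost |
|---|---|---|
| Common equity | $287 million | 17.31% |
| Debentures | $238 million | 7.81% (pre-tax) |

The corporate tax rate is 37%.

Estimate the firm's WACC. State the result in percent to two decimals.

Total capital V = 287 + 238 = 525.
Equity: weight = 287/525 = 0.5467; cost = 17.31%.
Debentures: weight = 238/525 = 0.4533; after-tax cost = 7.81% × (1 − 37%) = 4.9203%.
WACC = 0.5467 × 17.3100% + 0.4533 × 4.9203% = 11.6933%.

11.69%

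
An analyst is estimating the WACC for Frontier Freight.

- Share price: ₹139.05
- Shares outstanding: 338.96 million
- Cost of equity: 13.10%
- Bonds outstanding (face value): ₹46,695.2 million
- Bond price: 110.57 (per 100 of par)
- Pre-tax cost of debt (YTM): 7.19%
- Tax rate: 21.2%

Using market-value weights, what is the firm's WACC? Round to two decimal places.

9.21%

Market value of equity E = 139.05 × 338.96m = 47132.388m. Market value of debt D = 46695.2m × 110.57/100 = 51630.88264m.
Total capital V = 47132.388 + 51630.88264 = 98763.27064.
Equity: weight = 47132.388/98763.27064 = 0.4772; cost = 13.1%.
Bonds outstanding: weight = 51630.88264/98763.27064 = 0.5228; after-tax cost = 7.19% × (1 − 21.2%) = 5.6657%.
WACC = 0.4772 × 13.1000% + 0.5228 × 5.6657% = 9.2136%.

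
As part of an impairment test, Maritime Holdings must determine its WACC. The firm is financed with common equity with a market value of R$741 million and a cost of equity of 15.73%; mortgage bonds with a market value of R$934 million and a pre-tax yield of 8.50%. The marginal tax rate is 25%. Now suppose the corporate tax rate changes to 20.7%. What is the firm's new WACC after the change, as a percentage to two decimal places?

10.72%

After the change:
Total capital V = 741 + 934 = 1675.
Equity: weight = 741/1675 = 0.4424; cost = 15.73%.
Mortgage bonds: weight = 934/1675 = 0.5576; after-tax cost = 8.5% × (1 − 20.7%) = 6.7405%.
WACC = 0.4424 × 15.7300% + 0.5576 × 6.7405% = 10.7173%.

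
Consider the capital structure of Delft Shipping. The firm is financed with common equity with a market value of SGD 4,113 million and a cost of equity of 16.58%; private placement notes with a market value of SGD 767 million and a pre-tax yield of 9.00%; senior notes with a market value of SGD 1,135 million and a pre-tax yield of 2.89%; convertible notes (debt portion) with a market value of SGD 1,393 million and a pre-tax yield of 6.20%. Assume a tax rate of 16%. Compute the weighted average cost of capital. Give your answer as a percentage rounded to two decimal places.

11.34%

Total capital V = 4113 + 767 + 1135 + 1393 = 7408.
Equity: weight = 4113/7408 = 0.5552; cost = 16.58%.
Private placement notes: weight = 767/7408 = 0.1035; after-tax cost = 9% × (1 − 16%) = 7.5600%.
Senior notes: weight = 1135/7408 = 0.1532; after-tax cost = 2.89% × (1 − 16%) = 2.4276%.
Convertible notes (debt portion): weight = 1393/7408 = 0.1880; after-tax cost = 6.2% × (1 − 16%) = 5.2080%.
WACC = 0.5552 × 16.5800% + 0.1035 × 7.5600% + 0.1532 × 2.4276% + 0.1880 × 5.2080% = 11.3394%.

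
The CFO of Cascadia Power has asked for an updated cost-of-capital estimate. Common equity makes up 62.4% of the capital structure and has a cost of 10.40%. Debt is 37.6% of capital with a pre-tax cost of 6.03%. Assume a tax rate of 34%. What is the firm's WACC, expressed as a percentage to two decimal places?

7.99%

After-tax cost of debt = 6.03% × (1 − 34%) = 3.9798%.
WACC = 0.624 × 10.4000% + 0.376 × 3.9798% = 7.9860%.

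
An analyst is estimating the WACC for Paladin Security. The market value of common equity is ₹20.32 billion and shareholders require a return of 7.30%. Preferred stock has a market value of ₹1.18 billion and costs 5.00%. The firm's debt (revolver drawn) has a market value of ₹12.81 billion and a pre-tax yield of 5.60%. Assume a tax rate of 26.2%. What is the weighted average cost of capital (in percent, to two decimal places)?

Total capital V = 20.32 + 1.18 + 12.81 = 34.31.
Equity: weight = 20.32/34.31 = 0.5922; cost = 7.3%.
Preferred: weight = 1.18/34.31 = 0.0344; cost = 5%.
Revolver drawn: weight = 12.81/34.31 = 0.3734; after-tax cost = 5.6% × (1 − 26.2%) = 4.1328%.
WACC = 0.5922 × 7.3000% + 0.0344 × 5.0000% + 0.3734 × 4.1328% = 6.0384%.

6.04%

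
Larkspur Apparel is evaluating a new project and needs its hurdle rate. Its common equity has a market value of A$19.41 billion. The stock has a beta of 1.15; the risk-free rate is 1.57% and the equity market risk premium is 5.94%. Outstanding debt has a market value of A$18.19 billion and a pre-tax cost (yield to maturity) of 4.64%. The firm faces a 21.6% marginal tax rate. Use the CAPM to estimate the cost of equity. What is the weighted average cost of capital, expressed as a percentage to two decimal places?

6.10%

Cost of equity via CAPM: Re = 1.57% + 1.15 × 5.94% = 8.4010%.
Total capital V = 19.41 + 18.19 = 37.6.
Equity: weight = 19.41/37.6 = 0.5162; cost = 8.401%.
Debt: weight = 18.19/37.6 = 0.4838; after-tax cost = 4.64% × (1 − 21.6%) = 3.6378%.
WACC = 0.5162 × 8.4010% + 0.4838 × 3.6378% = 6.0967%.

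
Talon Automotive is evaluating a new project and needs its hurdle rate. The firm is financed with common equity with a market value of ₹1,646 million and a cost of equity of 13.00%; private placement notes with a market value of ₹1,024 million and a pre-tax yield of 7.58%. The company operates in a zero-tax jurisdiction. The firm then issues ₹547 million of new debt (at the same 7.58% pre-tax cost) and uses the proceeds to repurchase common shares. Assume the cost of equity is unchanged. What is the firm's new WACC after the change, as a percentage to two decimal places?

After the change:
Total capital V = 1099 + 1571 = 2670.
Equity: weight = 1099/2670 = 0.4116; cost = 13%.
Private placement notes: weight = 1571/2670 = 0.5884; after-tax cost = 7.58% × (1 − 0%) = 7.5800%.
WACC = 0.4116 × 13.0000% + 0.5884 × 7.5800% = 9.8109%.

9.81%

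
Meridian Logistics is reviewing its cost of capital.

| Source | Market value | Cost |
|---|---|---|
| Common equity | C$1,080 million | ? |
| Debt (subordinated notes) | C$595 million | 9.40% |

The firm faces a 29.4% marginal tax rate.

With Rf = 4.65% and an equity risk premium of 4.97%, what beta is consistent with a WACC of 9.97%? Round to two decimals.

Total capital V = 1080 + 595 = 1675.
Equity weight = 1080/1675 = 0.6448.
Subordinated notes weight = 595/1675 = 0.3552.
Debt contribution = 0.3552 × 9.4% × (1 − 29.4%) = 2.3574%.
Required equity contribution = 9.97% − 2.3574% = 7.6126%  ⇒  Re = 11.8066%.
CAPM: 11.8066% = 4.65% + β × 4.97%  ⇒  β = 1.4400.

1.44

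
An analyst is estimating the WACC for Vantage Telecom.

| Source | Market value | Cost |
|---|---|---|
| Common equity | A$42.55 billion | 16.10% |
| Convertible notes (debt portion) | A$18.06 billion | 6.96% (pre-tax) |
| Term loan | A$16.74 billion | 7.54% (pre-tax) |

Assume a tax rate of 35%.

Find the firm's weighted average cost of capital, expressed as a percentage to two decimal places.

Total capital V = 42.55 + 18.06 + 16.74 = 77.35.
Equity: weight = 42.55/77.35 = 0.5501; cost = 16.1%.
Convertible notes (debt portion): weight = 18.06/77.35 = 0.2335; after-tax cost = 6.96% × (1 − 35%) = 4.5240%.
Term loan: weight = 16.74/77.35 = 0.2164; after-tax cost = 7.54% × (1 − 35%) = 4.9010%.
WACC = 0.5501 × 16.1000% + 0.2335 × 4.5240% + 0.2164 × 4.9010% = 10.9735%.

10.97%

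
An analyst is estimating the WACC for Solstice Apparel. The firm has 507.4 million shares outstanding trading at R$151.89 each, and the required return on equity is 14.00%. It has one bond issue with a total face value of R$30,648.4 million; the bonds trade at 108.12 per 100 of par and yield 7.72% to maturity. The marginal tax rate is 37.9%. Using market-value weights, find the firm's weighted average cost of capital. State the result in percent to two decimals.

Market value of equity E = 151.89 × 507.4m = 77068.986m. Market value of debt D = 30648.4m × 108.12/100 = 33137.05008m.
Total capital V = 77068.986 + 33137.05008 = 110206.03608.
Equity: weight = 77068.986/110206.03608 = 0.6993; cost = 14%.
Bonds outstanding: weight = 33137.05008/110206.03608 = 0.3007; after-tax cost = 7.72% × (1 − 37.9%) = 4.7941%.
WACC = 0.6993 × 14.0000% + 0.3007 × 4.7941% = 11.2320%.

11.23%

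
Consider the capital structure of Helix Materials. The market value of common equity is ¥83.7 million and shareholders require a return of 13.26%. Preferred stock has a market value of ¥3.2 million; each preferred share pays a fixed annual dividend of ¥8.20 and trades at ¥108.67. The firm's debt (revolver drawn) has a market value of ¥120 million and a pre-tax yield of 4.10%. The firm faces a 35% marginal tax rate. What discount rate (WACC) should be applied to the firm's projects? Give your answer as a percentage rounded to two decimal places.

7.03%

Cost of preferred: Rp = 8.2 / 108.67 = 7.5458%.
Total capital V = 83.7 + 3.2 + 120 = 206.9.
Equity: weight = 83.7/206.9 = 0.4045; cost = 13.26%.
Preferred: weight = 3.2/206.9 = 0.0155; cost = 7.5458%.
Revolver drawn: weight = 120/206.9 = 0.5800; after-tax cost = 4.1% × (1 − 35%) = 2.6650%.
WACC = 0.4045 × 13.2600% + 0.0155 × 7.5458% + 0.5800 × 2.6650% = 7.0266%.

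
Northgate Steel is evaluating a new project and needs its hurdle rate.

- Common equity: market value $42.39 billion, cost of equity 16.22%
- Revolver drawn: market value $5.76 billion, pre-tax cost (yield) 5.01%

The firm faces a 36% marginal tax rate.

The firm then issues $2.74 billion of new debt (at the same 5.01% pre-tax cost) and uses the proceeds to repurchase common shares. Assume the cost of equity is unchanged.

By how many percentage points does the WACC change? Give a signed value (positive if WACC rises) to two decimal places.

-0.74 pp

Current WACC:
Total capital V = 42.39 + 5.76 = 48.15.
Equity: weight = 42.39/48.15 = 0.8804; cost = 16.22%.
Revolver drawn: weight = 5.76/48.15 = 0.1196; after-tax cost = 5.01% × (1 − 36%) = 3.2064%.
WACC = 0.8804 × 16.2200% + 0.1196 × 3.2064% = 14.6632%.
After the change:
Total capital V = 39.65 + 8.5 = 48.15.
Equity: weight = 39.65/48.15 = 0.8235; cost = 16.22%.
Revolver drawn: weight = 8.5/48.15 = 0.1765; after-tax cost = 5.01% × (1 − 36%) = 3.2064%.
WACC = 0.8235 × 16.2200% + 0.1765 × 3.2064% = 13.9227%.
Change in WACC = 13.9227% − 14.6632% = -0.7405 pp.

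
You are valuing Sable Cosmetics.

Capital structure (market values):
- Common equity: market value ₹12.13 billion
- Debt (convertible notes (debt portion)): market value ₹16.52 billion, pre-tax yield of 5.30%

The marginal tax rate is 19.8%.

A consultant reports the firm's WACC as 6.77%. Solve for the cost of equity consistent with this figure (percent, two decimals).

10.20%

Total capital V = 12.13 + 16.52 = 28.65.
Equity weight = 12.13/28.65 = 0.4234.
Convertible notes (debt portion) weight = 16.52/28.65 = 0.5766.
Debt contribution = 0.5766 × 5.3% × (1 − 19.8%) = 2.4510%.
Required equity contribution = 6.77% − 2.4510% = 4.3190%.
Re = 4.3190% / 0.4234 = 10.2012%.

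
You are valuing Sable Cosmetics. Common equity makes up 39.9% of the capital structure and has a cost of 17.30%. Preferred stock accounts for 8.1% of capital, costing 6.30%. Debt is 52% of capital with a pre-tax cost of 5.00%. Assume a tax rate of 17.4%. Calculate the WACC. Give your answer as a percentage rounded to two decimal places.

9.56%

After-tax cost of debt = 5% × (1 − 17.4%) = 4.1300%.
WACC = 0.399 × 17.3000% + 0.081 × 6.3000% + 0.520 × 4.1300% = 9.5606%.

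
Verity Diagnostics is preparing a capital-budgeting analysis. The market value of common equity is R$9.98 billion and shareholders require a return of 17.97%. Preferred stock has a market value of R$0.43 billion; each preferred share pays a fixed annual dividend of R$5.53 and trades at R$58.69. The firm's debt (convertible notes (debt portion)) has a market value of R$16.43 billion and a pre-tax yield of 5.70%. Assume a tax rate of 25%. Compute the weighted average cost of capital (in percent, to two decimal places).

Cost of preferred: Rp = 5.53 / 58.69 = 9.4224%.
Total capital V = 9.98 + 0.43 + 16.43 = 26.84.
Equity: weight = 9.98/26.84 = 0.3718; cost = 17.97%.
Preferred: weight = 0.43/26.84 = 0.0160; cost = 9.4224%.
Convertible notes (debt portion): weight = 16.43/26.84 = 0.6121; after-tax cost = 5.7% × (1 − 25%) = 4.2750%.
WACC = 0.3718 × 17.9700% + 0.0160 × 9.4224% + 0.6121 × 4.2750% = 9.4497%.

9.45%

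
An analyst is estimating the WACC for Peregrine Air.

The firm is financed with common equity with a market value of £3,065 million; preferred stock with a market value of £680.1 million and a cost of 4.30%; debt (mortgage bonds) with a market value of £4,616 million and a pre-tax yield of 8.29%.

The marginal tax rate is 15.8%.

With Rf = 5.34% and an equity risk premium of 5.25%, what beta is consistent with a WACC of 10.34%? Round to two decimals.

Total capital V = 3065 + 680.1 + 4616 = 8361.1.
Equity weight = 3065/8361.1 = 0.3666.
Preferred weight = 680.1/8361.1 = 0.0813.
Mortgage bonds weight = 4616/8361.1 = 0.5521.
Debt contribution = 0.5521 × 8.29% × (1 − 15.8%) = 3.8536%.
Preferred contribution = 0.0813 × 4.3% = 0.3498%.
Required equity contribution = 10.34% − 4.2034% = 6.1366%  ⇒  Re = 16.7402%.
CAPM: 16.7402% = 5.34% + β × 5.25%  ⇒  β = 2.1715.

2.17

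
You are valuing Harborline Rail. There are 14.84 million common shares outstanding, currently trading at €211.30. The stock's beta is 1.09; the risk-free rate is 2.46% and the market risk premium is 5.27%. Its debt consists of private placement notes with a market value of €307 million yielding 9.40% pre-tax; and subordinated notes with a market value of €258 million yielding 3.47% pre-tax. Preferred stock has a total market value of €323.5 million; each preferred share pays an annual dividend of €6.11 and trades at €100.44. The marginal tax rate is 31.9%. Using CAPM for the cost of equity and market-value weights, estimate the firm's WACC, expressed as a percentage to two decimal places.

7.52%

Cost of equity via CAPM: Re = 2.46% + 1.09 × 5.27% = 8.2043%.
Cost of preferred: Rp = 6.11 / 100.44 = 6.0832%.
Market value of equity E = 211.3 × 14.84m = 3135.692m.
Total capital V = 3135.692 + 323.5 + 307 + 258 = 4024.192.
Equity: weight = 3135.692/4024.192 = 0.7792; cost = 8.2043%.
Preferred: weight = 323.5/4024.192 = 0.0804; cost = 6.0832%.
Private placement notes: weight = 307/4024.192 = 0.0763; after-tax cost = 9.4% × (1 − 31.9%) = 6.4014%.
Subordinated notes: weight = 258/4024.192 = 0.0641; after-tax cost = 3.47% × (1 − 31.9%) = 2.3631%.
WACC = 0.7792 × 8.2043% + 0.0804 × 6.0832% + 0.0763 × 6.4014% + 0.0641 × 2.3631% = 7.5218%.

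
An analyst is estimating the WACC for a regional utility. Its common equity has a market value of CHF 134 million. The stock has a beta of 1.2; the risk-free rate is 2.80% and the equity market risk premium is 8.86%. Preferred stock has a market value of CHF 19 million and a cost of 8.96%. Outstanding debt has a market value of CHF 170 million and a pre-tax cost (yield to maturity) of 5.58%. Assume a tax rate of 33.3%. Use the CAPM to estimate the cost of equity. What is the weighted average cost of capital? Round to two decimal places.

Cost of equity via CAPM: Re = 2.8% + 1.2 × 8.86% = 13.4320%.
Total capital V = 134 + 19 + 170 = 323.
Equity: weight = 134/323 = 0.4149; cost = 13.432%.
Preferred: weight = 19/323 = 0.0588; cost = 8.96%.
Debt: weight = 170/323 = 0.5263; after-tax cost = 5.58% × (1 − 33.3%) = 3.7219%.
WACC = 0.4149 × 13.4320% + 0.0588 × 8.9600% + 0.5263 × 3.7219% = 8.0583%.

8.06%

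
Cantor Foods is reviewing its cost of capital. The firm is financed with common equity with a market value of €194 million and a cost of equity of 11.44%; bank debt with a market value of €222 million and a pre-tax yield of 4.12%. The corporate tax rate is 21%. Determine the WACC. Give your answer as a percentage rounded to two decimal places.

Total capital V = 194 + 222 = 416.
Equity: weight = 194/416 = 0.4663; cost = 11.44%.
Bank debt: weight = 222/416 = 0.5337; after-tax cost = 4.12% × (1 − 21%) = 3.2548%.
WACC = 0.4663 × 11.4400% + 0.5337 × 3.2548% = 7.0719%.

7.07%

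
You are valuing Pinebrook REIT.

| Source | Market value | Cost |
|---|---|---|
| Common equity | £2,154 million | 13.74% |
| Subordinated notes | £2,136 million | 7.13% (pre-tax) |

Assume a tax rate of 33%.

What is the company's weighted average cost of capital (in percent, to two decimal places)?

Total capital V = 2154 + 2136 = 4290.
Equity: weight = 2154/4290 = 0.5021; cost = 13.74%.
Subordinated notes: weight = 2136/4290 = 0.4979; after-tax cost = 7.13% × (1 − 33%) = 4.7771%.
WACC = 0.5021 × 13.7400% + 0.4979 × 4.7771% = 9.2774%.

9.28%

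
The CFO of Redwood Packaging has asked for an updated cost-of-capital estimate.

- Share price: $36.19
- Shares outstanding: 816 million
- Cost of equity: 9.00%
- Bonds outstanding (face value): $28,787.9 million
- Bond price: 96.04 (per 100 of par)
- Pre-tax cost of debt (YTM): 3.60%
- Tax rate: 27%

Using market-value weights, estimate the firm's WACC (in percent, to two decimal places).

Market value of equity E = 36.19 × 816m = 29531.04m. Market value of debt D = 28787.9m × 96.04/100 = 27647.89916m.
Total capital V = 29531.04 + 27647.89916 = 57178.93916.
Equity: weight = 29531.04/57178.93916 = 0.5165; cost = 9%.
Bonds outstanding: weight = 27647.89916/57178.93916 = 0.4835; after-tax cost = 3.6% × (1 − 27%) = 2.6280%.
WACC = 0.5165 × 9.0000% + 0.4835 × 2.6280% = 5.9189%.

5.92%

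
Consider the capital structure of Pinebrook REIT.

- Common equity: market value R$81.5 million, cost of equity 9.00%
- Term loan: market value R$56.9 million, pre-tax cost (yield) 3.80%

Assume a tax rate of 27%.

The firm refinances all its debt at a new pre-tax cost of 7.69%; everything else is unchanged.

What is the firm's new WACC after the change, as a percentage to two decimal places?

7.61%

After the change:
Total capital V = 81.5 + 56.9 = 138.4.
Equity: weight = 81.5/138.4 = 0.5889; cost = 9%.
Term loan: weight = 56.9/138.4 = 0.4111; after-tax cost = 7.69% × (1 − 27%) = 5.6137%.
WACC = 0.5889 × 9.0000% + 0.4111 × 5.6137% = 7.6078%.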